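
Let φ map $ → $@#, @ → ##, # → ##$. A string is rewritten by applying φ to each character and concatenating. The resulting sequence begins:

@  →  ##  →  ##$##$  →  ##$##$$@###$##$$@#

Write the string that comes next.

##$##$$@###$##$$@#$@#####$##$##$$@###$##$$@#$@#####$

φ(##$##$$@###$##$$@#) expands symbol-by-symbol to ##$ ##$ $@# ##$ ##$ $@# $@# ## ##$ ##$ ##$ $@# ##$ ##$ $@# $@# ## ##$; joining the 18 pieces gives the next term.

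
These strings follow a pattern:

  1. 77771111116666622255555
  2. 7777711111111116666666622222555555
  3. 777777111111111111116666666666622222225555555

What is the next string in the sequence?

77777771111111111111111116666666666666622222222255555555

Reading off run lengths: 7 runs 4, 5, 6; 1 runs 6, 10, 14; 6 runs 5, 8, 11; 2 runs 3, 5, 7; 5 runs 5, 6, 7 — each is linear in n, where the shown terms are n = 2, 3, 4.
For the next term, n = 5, so the run lengths are 7, 18, 14, 9, 8.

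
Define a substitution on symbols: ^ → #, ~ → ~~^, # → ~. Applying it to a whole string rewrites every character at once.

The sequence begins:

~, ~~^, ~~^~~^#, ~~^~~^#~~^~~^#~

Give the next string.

Applying the rule to each of the 15 symbols of ~~^~~^#~~^~~^#~ gives the pieces ~~^ ~~^ # ~~^ ~~^ # ~ ~~^ ~~^ # ~~^ ~~^ # ~ ~~^, which concatenate to the answer.

~~^~~^#~~^~~^#~~~^~~^#~~^~~^#~~~^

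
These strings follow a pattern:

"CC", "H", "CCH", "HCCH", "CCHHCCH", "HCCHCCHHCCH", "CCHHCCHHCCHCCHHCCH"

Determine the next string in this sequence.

This is a Fibonacci-style word recurrence s(k) = s(k−2)·s(k−1): e.g. CC·H = CCH.
The next term joins HCCHCCHHCCH and CCHHCCHHCCHCCHHCCH.

HCCHCCHHCCHCCHHCCHHCCHCCHHCCH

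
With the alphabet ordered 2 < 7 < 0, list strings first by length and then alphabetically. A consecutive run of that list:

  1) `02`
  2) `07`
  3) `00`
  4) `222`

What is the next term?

227

Treat 222 as a base-3 numeral over the given alphabet and add one, carrying through any trailing 0's.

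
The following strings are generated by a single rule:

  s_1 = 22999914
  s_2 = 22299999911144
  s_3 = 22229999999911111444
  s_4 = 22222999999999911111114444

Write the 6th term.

The n-th term is n+1 2's then 2n+2 9's then 2n-1 1's then n 4's (n = 1, 2, …).
Setting n = 6 gives 7, 14, 11, 6 characters in each block.

22222229999999999999911111111111444444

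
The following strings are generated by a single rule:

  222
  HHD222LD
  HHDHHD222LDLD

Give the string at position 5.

HHDHHDHHDHHD222LDLDLDLD

s(k+1) = HHD·s(k)·LD, so each term gains HHD as a prefix and LD as a suffix.
From HHDHHD222LDLD, 2 further steps: HHDHHD222LDLD → HHDHHDHHD222LDLDLD → (answer).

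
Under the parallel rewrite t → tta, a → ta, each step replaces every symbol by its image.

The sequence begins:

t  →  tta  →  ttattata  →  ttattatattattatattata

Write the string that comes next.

Replace each of the 21 characters of ttattatattattatattata in place — tta tta ta tta tta ta tta ta tta tta ta tta tta ta tta ta tta tta ta tta ta — and concatenate.

ttattatattattatattatattattatattattatattatattattatattata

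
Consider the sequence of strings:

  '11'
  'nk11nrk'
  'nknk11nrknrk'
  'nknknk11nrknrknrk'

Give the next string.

nknknknk11nrknrknrknrk

s(k+1) = nk·s(k)·nrk, so each term gains nk as a prefix and nrk as a suffix.
So the next term is nk·nknknk11nrknrknrk·nrk.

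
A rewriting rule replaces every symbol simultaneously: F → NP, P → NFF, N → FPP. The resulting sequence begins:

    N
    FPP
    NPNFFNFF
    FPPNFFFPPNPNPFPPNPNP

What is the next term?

Replace each of the 20 characters of FPPNFFFPPNPNPFPPNPNP in place — NP NFF NFF FPP NP NP NP NFF NFF FPP NFF FPP NFF NP NFF NFF FPP NFF FPP NFF — and concatenate.

NPNFFNFFFPPNPNPNPNFFNFFFPPNFFFPPNFFNPNFFNFFFPPNFFFPPNFF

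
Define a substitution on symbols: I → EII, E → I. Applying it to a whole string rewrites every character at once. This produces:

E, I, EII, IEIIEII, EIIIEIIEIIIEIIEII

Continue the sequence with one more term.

IEIIEIIEIIIEIIEIIIEIIEIIEIIIEIIEIIIEIIEII

φ(EIIIEIIEIIIEIIEII) expands symbol-by-symbol to I EII EII EII I EII EII I EII EII EII I EII EII I EII EII; joining the 17 pieces gives the next term.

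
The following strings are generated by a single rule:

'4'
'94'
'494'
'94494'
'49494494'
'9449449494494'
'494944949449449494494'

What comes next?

Each term (from the third on) is the two preceding terms concatenated in order: term 3 = 4·94 = 494.
The next term joins 9449449494494 and 494944949449449494494.

9449449494494494944949449449494494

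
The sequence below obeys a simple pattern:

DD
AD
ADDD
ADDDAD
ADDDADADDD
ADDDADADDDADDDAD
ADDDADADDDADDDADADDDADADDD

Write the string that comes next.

From term 3 onward, concatenate the last term with the second-to-last: AD·DD = ADDD, ADDD·AD = ADDDAD, …
The next term joins ADDDADADDDADDDADADDDADADDD and ADDDADADDDADDDAD.

ADDDADADDDADDDADADDDADADDDADDDADADDDADDDAD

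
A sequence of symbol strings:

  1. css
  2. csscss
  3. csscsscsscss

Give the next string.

csscsscsscsscsscsscsscss

s(k+1) = s(k)·s(k) — each term doubles the last.
One more doubling of csscsscsscss gives the answer.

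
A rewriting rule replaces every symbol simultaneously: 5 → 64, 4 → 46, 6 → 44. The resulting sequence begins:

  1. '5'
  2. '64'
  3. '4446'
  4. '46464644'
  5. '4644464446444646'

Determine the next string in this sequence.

φ(4644464446444646) expands symbol-by-symbol to 46 44 46 46 46 44 46 46 46 44 46 46 46 44 46 44; joining the 16 pieces gives the next term.

46444646464446464644464646444644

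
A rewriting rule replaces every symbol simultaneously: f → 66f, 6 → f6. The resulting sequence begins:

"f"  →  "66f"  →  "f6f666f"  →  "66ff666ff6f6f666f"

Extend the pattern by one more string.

Applying the rule to each of the 17 symbols of 66ff666ff6f6f666f gives the pieces f6 f6 66f 66f f6 f6 f6 66f 66f f6 66f f6 66f f6 f6 f6 66f, which concatenate to the answer.

f6f666f66ff6f6f666f66ff666ff666ff6f6f666f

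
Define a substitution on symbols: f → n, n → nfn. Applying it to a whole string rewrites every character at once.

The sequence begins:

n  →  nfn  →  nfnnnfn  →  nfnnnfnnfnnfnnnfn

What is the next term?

Rewriting the 17 symbols of nfnnnfnnfnnfnnnfn one by one yields nfn n nfn nfn nfn n nfn nfn n nfn nfn n nfn nfn nfn n nfn; concatenated:

nfnnnfnnfnnfnnnfnnfnnnfnnfnnnfnnfnnfnnnfn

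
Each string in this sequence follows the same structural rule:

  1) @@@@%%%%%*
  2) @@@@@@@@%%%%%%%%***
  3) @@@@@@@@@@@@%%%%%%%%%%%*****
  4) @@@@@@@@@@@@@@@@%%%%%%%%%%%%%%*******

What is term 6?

@@@@@@@@@@@@@@@@@@@@@@@@%%%%%%%%%%%%%%%%%%%%***********

Term n consists of 4n @'s, followed by 3n+2 %'s, followed by 2n-1 *'s (n = 1, 2, …).
Setting n = 6 gives 24, 20, 11 characters in each block.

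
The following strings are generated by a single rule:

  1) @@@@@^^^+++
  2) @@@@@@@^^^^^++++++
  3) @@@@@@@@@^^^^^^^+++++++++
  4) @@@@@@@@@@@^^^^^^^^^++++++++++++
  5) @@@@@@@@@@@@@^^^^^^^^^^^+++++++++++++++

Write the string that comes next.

Term n consists of 2n+3 @'s, followed by 2n+1 ^'s, followed by 3n +'s (n = 1, 2, …).
At n = 6 the blocks have lengths 15, 13, 18.

@@@@@@@@@@@@@@@^^^^^^^^^^^^^++++++++++++++++++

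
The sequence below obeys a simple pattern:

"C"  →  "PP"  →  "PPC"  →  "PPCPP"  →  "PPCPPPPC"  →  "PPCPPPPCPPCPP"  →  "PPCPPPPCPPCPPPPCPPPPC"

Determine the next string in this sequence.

From term 3 onward, concatenate the last term with the second-to-last: PP·C = PPC, PPC·PP = PPCPP, …
The next term joins PPCPPPPCPPCPPPPCPPPPC and PPCPPPPCPPCPP.

PPCPPPPCPPCPPPPCPPPPCPPCPPPPCPPCPP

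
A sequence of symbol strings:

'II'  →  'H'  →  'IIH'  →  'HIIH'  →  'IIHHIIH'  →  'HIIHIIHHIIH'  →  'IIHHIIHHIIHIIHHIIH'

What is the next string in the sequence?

HIIHIIHHIIHIIHHIIHHIIHIIHHIIH

From term 3 onward, concatenate the second-to-last term with the last: II·H = IIH, H·IIH = HIIH, …
Continuing: HIIHIIHHIIH · IIHHIIHHIIHIIHHIIH gives term 8.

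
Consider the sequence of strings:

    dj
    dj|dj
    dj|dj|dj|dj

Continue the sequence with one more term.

Each string is two copies of the previous one joined by '|'.
Doubling dj|dj|dj|dj with '|' between the halves:

dj|dj|dj|dj|dj|dj|dj|dj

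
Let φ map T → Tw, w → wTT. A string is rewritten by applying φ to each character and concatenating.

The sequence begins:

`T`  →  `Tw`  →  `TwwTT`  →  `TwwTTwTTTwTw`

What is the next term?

TwwTTwTTTwTwwTTTwTwTwwTTTwwTT

Expanding TwwTTwTTTwTw: T→Tw, w→wTT, w→wTT, T→Tw, T→Tw, w→wTT, T→Tw, T→Tw, T→Tw, w→wTT, T→Tw, w→wTT. Concatenated: Tw wTT wTT Tw Tw wTT Tw Tw Tw wTT Tw wTT.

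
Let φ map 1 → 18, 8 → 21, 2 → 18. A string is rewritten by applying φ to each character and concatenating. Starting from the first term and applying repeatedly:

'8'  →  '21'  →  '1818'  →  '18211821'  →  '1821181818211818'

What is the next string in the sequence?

Rewriting the 16 symbols of 1821181818211818 one by one yields 18 21 18 18 18 21 18 21 18 21 18 18 18 21 18 21; concatenated:

18211818182118211821181818211821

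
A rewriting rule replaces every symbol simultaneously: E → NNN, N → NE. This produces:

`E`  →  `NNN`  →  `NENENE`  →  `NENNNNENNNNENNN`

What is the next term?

NENNNNENENENENNNNENENENENNNNENENE

Applying the rule to each of the 15 symbols of NENNNNENNNNENNN gives the pieces NE NNN NE NE NE NE NNN NE NE NE NE NNN NE NE NE, which concatenate to the answer.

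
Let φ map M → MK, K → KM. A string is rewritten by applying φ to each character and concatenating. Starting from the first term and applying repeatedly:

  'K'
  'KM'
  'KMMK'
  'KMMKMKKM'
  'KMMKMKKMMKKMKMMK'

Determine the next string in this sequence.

KMMKMKKMMKKMKMMKMKKMKMMKKMMKMKKM

Applying the rule to each of the 16 symbols of KMMKMKKMMKKMKMMK gives the pieces KM MK MK KM MK KM KM MK MK KM KM MK KM MK MK KM, which concatenate to the answer.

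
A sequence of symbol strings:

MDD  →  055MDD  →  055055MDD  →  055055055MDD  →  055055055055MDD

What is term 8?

055055055055055055055MDD

The strings grow by a fixed prefix 055 each time.
From 055055055055MDD, 3 further steps: 055055055055MDD → 055055055055055MDD → 055055055055055055MDD → (answer).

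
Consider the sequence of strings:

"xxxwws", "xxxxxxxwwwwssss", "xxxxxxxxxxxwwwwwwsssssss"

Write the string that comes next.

The n-th term is 4n-1 x's then 2n w's then 3n-2 s's (n = 1, 2, …).
For the next term, n = 4, so the run lengths are 15, 8, 10.

xxxxxxxxxxxxxxxwwwwwwwwssssssssss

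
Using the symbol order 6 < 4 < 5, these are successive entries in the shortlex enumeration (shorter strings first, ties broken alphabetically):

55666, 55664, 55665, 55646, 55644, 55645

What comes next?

55656

Find the rightmost character of 55645 below 5, bump it to the next letter, and reset everything to its right to 6.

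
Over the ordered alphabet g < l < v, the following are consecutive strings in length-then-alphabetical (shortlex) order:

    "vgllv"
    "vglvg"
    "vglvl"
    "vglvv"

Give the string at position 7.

vgvgv

Advancing 3 positions from vglvv through vglvv → vgvgg → vgvgl reaches term 7.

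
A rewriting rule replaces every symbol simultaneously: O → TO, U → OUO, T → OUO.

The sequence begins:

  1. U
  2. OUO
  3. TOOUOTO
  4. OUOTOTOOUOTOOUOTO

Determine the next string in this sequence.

Replace each of the 17 characters of OUOTOTOOUOTOOUOTO in place — TO OUO TO OUO TO OUO TO TO OUO TO OUO TO TO OUO TO OUO TO — and concatenate.

TOOUOTOOUOTOOUOTOTOOUOTOOUOTOTOOUOTOOUOTO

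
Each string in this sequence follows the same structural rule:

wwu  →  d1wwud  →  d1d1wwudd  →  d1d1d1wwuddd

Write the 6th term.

d1d1d1d1d1wwuddddd

s(k+1) = d1·s(k)·d, so each term gains d1 as a prefix and d as a suffix.
From d1d1d1wwuddd, 2 further steps: d1d1d1wwuddd → d1d1d1d1wwudddd → (answer).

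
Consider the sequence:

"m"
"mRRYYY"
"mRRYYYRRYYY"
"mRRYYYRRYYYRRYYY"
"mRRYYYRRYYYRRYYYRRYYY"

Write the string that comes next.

Every step adds RRYYY to the end: s(k+1) = s(k)·RRYYY.
One more step from mRRYYYRRYYYRRYYYRRYYY gives the answer.

mRRYYYRRYYYRRYYYRRYYYRRYYY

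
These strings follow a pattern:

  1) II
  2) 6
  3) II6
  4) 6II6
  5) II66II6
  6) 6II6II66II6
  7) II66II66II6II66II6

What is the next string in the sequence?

6II6II66II6II66II66II6II66II6

From term 3 onward, concatenate the second-to-last term with the last: II·6 = II6, 6·II6 = 6II6, …
The next term joins 6II6II66II6 and II66II66II6II66II6.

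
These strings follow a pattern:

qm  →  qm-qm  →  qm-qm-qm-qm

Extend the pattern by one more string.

qm-qm-qm-qm-qm-qm-qm-qm

Every step duplicates the string with '-' between the halves.
One more doubling of qm-qm-qm-qm gives the answer.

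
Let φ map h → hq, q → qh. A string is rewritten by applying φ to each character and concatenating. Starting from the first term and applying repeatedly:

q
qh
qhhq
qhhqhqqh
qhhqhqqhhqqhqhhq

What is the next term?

Rewriting the 16 symbols of qhhqhqqhhqqhqhhq one by one yields qh hq hq qh hq qh qh hq hq qh qh hq qh hq hq qh; concatenated:

qhhqhqqhhqqhqhhqhqqhqhhqqhhqhqqh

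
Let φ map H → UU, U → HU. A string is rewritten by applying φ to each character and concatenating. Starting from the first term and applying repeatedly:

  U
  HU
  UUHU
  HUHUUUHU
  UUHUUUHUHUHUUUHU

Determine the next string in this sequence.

HUHUUUHUHUHUUUHUUUHUUUHUHUHUUUHU

Replace each of the 16 characters of UUHUUUHUHUHUUUHU in place — HU HU UU HU HU HU UU HU UU HU UU HU HU HU UU HU — and concatenate.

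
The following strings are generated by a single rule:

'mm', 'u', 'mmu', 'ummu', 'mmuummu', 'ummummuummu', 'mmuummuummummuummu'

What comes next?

From term 3 onward, concatenate the second-to-last term with the last: mm·u = mmu, u·mmu = ummu, …
The next term joins ummummuummu and mmuummuummummuummu.

ummummuummummuummuummummuummu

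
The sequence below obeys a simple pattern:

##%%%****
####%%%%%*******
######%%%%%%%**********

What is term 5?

##########%%%%%%%%%%%****************

Reading off run lengths: # runs 2, 4, 6; % runs 3, 5, 7; * runs 4, 7, 10 — each is linear in n (n = 1, 2, …).
At n = 5 the blocks have lengths 10, 11, 16.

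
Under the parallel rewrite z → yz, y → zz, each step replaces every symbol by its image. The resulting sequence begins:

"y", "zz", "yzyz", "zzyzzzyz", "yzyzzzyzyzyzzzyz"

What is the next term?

zzyzzzyzyzyzzzyzzzyzzzyzyzyzzzyz

Applying the rule to each of the 16 symbols of yzyzzzyzyzyzzzyz gives the pieces zz yz zz yz yz yz zz yz zz yz zz yz yz yz zz yz, which concatenate to the answer.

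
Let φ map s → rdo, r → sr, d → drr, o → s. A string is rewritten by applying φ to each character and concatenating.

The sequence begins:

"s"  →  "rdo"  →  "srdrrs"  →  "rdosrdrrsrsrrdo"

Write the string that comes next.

φ(rdosrdrrsrsrrdo) expands symbol-by-symbol to sr drr s rdo sr drr sr sr rdo sr rdo sr sr drr s; joining the 15 pieces gives the next term.

srdrrsrdosrdrrsrsrrdosrrdosrsrdrrs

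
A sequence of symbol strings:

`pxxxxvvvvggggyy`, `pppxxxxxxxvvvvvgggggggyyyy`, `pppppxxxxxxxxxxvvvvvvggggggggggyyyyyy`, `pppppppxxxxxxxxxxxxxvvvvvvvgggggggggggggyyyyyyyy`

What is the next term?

Each string has the form p^{2n-1} x^{3n+1} v^{n+3} g^{3n+1} y^{2n} (n = 1, 2, …).
At n = 5 the blocks have lengths 9, 16, 8, 16, 10.

pppppppppxxxxxxxxxxxxxxxxvvvvvvvvggggggggggggggggyyyyyyyyyy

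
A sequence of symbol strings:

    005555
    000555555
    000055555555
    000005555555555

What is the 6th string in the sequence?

000000055555555555555

The n-th term is n 0's then 2n 5's, where the shown terms are n = 2, 3, 4, 5.
At n = 7 the blocks have lengths 7, 14.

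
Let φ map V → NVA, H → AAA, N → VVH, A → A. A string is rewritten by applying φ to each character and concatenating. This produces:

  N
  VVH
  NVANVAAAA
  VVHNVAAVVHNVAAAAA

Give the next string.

NVANVAAAAVVHNVAAANVANVAAAAVVHNVAAAAAA

φ(VVHNVAAVVHNVAAAAA) expands symbol-by-symbol to NVA NVA AAA VVH NVA A A NVA NVA AAA VVH NVA A A A A A; joining the 17 pieces gives the next term.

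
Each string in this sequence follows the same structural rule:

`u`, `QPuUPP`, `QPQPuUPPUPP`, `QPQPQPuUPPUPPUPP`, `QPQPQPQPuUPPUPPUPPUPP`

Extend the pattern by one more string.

Each term wraps the previous one in QP on the left and UPP on the right.
Applying this once more to QPQPQPQPuUPPUPPUPPUPP:

QPQPQPQPQPuUPPUPPUPPUPPUPP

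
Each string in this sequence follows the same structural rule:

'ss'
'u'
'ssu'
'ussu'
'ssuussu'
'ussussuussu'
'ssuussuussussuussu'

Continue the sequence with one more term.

ussussuussussuussuussussuussu

Each term (from the third on) is the two preceding terms concatenated in order: term 3 = ss·u = ssu.
The next term joins ussussuussu and ssuussuussussuussu.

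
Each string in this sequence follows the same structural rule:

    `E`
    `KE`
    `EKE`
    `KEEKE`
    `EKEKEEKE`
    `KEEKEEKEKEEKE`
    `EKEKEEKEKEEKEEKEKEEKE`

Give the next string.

KEEKEEKEKEEKEEKEKEEKEKEEKEEKEKEEKE

This is a Fibonacci-style word recurrence s(k) = s(k−2)·s(k−1): e.g. E·KE = EKE.
The next term joins KEEKEEKEKEEKE and EKEKEEKEKEEKEEKEKEEKE.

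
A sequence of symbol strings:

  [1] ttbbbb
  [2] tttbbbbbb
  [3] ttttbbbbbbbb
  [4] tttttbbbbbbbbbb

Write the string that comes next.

ttttttbbbbbbbbbbbb

Each string has the form t^{n} b^{2n}, where the shown terms are n = 2, 3, 4, 5.
For the next term, n = 6, so the run lengths are 6, 12.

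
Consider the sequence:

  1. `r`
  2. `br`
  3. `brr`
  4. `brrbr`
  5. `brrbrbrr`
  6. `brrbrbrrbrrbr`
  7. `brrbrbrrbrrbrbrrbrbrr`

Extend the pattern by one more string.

brrbrbrrbrrbrbrrbrbrrbrrbrbrrbrrbr

From term 3 onward, concatenate the last term with the second-to-last: br·r = brr, brr·br = brrbr, …
Continuing: brrbrbrrbrrbrbrrbrbrr · brrbrbrrbrrbr gives term 8.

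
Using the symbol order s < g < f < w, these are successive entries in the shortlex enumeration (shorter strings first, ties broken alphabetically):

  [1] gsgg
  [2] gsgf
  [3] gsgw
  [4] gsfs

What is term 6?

gsff

Continuing the enumeration 2 steps past gsfs: gsfs → gsfg → (answer).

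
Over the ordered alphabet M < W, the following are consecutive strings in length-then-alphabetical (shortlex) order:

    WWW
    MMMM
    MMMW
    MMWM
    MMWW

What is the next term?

The successor of MMWW increments the rightmost position that isn't already W and resets every position after it to M.

MWMM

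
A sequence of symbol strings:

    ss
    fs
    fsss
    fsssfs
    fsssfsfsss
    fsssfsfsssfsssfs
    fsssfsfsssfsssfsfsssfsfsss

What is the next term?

Each term (from the third on) is the previous term followed by the one before it: term 3 = fs·ss = fsss.
So term 8 is fsssfsfsssfsssfsfsssfsfsss·fsssfsfsssfsssfs.

fsssfsfsssfsssfsfsssfsfsssfsssfsfsssfsssfs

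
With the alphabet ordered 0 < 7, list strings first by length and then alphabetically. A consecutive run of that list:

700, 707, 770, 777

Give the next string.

0000

777 is the last string of length 3, so the next is the first of length 4: 0 repeated 4 times.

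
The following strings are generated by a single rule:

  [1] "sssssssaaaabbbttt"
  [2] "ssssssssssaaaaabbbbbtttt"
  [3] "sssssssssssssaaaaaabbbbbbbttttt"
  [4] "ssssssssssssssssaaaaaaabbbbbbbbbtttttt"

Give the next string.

sssssssssssssssssssaaaaaaaabbbbbbbbbbbttttttt

The n-th term is 3n+1 s's then n+2 a's then 2n-1 b's then n+1 t's, where the shown terms are n = 2, 3, 4, 5.
For the next term, n = 6, so the run lengths are 19, 8, 11, 7.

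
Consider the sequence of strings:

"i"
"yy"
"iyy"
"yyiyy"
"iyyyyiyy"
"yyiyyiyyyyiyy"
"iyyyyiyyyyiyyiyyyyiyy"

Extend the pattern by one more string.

This is a Fibonacci-style word recurrence s(k) = s(k−2)·s(k−1): e.g. i·yy = iyy.
Continuing: yyiyyiyyyyiyy · iyyyyiyyyyiyyiyyyyiyy gives term 8.

yyiyyiyyyyiyyiyyyyiyyyyiyyiyyyyiyy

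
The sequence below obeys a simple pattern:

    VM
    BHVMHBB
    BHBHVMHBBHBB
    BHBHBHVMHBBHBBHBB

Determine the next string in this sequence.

BHBHBHBHVMHBBHBBHBBHBB

s(k+1) = BH·s(k)·HBB, so each term gains BH as a prefix and HBB as a suffix.
So the next term is BH·BHBHBHVMHBBHBBHBB·HBB.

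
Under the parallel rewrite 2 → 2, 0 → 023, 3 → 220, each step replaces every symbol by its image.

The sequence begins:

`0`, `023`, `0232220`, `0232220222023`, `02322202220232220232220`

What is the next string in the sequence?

Applying the rule to each of the 23 symbols of 02322202220232220232220 gives the pieces 023 2 220 2 2 2 023 2 2 2 023 2 220 2 2 2 023 2 220 2 2 2 023, which concatenate to the answer.

023222022202322202322202220232220222023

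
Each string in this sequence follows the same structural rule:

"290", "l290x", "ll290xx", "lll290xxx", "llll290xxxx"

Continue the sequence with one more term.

lllll290xxxxx

s(k+1) = l·s(k)·x, so each term gains l as a prefix and x as a suffix.
One more step from llll290xxxx gives the answer.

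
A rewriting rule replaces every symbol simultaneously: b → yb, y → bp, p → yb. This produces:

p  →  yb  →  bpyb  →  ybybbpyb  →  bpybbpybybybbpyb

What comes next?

ybybbpybybybbpybbpybbpybybybbpyb

φ(bpybbpybybybbpyb) expands symbol-by-symbol to yb yb bp yb yb yb bp yb bp yb bp yb yb yb bp yb; joining the 16 pieces gives the next term.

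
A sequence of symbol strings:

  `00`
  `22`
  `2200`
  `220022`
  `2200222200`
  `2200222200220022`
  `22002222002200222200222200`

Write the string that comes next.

220022220022002222002222002200222200220022

This is a Fibonacci-style word recurrence s(k) = s(k−1)·s(k−2): e.g. 22·00 = 2200.
The next term joins 22002222002200222200222200 and 2200222200220022.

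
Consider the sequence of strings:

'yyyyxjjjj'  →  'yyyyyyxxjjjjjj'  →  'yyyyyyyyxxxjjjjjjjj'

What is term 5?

The n-th term is 2n y's then n-1 x's then 2n j's, where the shown terms are n = 2, 3, 4.
Setting n = 6 gives 12, 5, 12 characters in each block.

yyyyyyyyyyyyxxxxxjjjjjjjjjjjj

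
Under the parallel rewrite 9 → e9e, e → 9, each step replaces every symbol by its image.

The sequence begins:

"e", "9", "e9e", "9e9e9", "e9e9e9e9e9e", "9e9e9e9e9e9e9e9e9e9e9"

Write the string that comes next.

Rewriting the 21 symbols of 9e9e9e9e9e9e9e9e9e9e9 one by one yields e9e 9 e9e 9 e9e 9 e9e 9 e9e 9 e9e 9 e9e 9 e9e 9 e9e 9 e9e 9 e9e; concatenated:

e9e9e9e9e9e9e9e9e9e9e9e9e9e9e9e9e9e9e9e9e9e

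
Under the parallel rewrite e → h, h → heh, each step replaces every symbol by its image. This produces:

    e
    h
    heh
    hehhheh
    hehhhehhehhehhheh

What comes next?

hehhhehhehhehhhehhehhhehhehhhehhehhehhheh

Applying the rule to each of the 17 symbols of hehhhehhehhehhheh gives the pieces heh h heh heh heh h heh heh h heh heh h heh heh heh h heh, which concatenate to the answer.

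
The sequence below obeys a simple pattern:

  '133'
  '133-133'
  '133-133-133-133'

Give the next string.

Every step duplicates the string with '-' between the halves.
One more doubling of 133-133-133-133 gives the answer.

133-133-133-133-133-133-133-133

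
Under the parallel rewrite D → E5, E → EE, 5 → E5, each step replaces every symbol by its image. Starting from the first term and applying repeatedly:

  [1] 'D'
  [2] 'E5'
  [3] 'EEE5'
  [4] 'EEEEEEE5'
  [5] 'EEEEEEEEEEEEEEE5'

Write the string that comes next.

EEEEEEEEEEEEEEEEEEEEEEEEEEEEEEE5

Replace each of the 16 characters of EEEEEEEEEEEEEEE5 in place — EE EE EE EE EE EE EE EE EE EE EE EE EE EE EE E5 — and concatenate.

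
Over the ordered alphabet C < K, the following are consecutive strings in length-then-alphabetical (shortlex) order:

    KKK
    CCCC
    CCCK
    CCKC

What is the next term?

CCKK

Find the rightmost character of CCKC below K, bump it to the next letter, and reset everything to its right to C.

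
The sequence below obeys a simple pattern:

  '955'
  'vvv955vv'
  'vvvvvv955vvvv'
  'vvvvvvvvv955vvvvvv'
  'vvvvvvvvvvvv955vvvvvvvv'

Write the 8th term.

vvvvvvvvvvvvvvvvvvvvv955vvvvvvvvvvvvvv

Each term wraps the previous one in vvv on the left and vv on the right.
From vvvvvvvvvvvv955vvvvvvvv, 3 further steps: vvvvvvvvvvvv955vvvvvvvv → vvvvvvvvvvvvvvv955vvvvvvvvvv → vvvvvvvvvvvvvvvvvv955vvvvvvvvvvvv → (answer).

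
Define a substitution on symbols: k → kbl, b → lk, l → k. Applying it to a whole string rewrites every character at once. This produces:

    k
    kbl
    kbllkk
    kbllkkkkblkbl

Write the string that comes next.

Replace each of the 13 characters of kbllkkkkblkbl in place — kbl lk k k kbl kbl kbl kbl lk k kbl lk k — and concatenate.

kbllkkkkblkblkblkbllkkkbllkk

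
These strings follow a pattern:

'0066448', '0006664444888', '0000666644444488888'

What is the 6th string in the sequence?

0000000666666644444444444488888888888

Term n consists of n+1 0's, followed by n+1 6's, followed by 2n 4's, followed by 2n-1 8's (n = 1, 2, …).
For term 6, n = 6, so the run lengths are 7, 7, 12, 11.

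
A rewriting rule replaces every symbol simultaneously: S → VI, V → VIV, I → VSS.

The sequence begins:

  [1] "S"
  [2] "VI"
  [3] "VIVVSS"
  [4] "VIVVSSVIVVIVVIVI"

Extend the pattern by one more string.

VIVVSSVIVVIVVIVIVIVVSSVIVVIVVSSVIVVIVVSSVIVVSS

φ(VIVVSSVIVVIVVIVI) expands symbol-by-symbol to VIV VSS VIV VIV VI VI VIV VSS VIV VIV VSS VIV VIV VSS VIV VSS; joining the 16 pieces gives the next term.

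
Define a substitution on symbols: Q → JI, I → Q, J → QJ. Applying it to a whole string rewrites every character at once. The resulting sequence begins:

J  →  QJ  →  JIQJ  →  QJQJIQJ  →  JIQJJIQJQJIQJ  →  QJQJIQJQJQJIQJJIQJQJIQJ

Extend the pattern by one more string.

Replace each of the 23 characters of QJQJIQJQJQJIQJJIQJQJIQJ in place — JI QJ JI QJ Q JI QJ JI QJ JI QJ Q JI QJ QJ Q JI QJ JI QJ Q JI QJ — and concatenate.

JIQJJIQJQJIQJJIQJJIQJQJIQJQJQJIQJJIQJQJIQJ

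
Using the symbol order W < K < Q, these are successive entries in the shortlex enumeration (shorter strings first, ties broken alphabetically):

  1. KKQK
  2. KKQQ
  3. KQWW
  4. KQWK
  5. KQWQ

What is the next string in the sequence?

KQKW

The successor of KQWQ increments the rightmost position that isn't already Q and resets every position after it to W.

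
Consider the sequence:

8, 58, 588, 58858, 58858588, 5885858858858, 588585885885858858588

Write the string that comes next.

5885858858858588585885885858858858

Each term (from the third on) is the previous term followed by the one before it: term 3 = 58·8 = 588.
Continuing: 588585885885858858588 · 5885858858858 gives term 8.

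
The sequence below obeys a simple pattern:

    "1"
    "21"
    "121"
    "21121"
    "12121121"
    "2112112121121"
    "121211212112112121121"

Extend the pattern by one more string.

2112112121121121211212112112121121

From term 3 onward, concatenate the second-to-last term with the last: 1·21 = 121, 21·121 = 21121, …
Continuing: 2112112121121 · 121211212112112121121 gives term 8.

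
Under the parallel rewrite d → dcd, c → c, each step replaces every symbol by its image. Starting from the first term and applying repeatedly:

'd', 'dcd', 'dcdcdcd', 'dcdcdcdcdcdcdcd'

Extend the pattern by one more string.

dcdcdcdcdcdcdcdcdcdcdcdcdcdcdcd

Replace each of the 15 characters of dcdcdcdcdcdcdcd in place — dcd c dcd c dcd c dcd c dcd c dcd c dcd c dcd — and concatenate.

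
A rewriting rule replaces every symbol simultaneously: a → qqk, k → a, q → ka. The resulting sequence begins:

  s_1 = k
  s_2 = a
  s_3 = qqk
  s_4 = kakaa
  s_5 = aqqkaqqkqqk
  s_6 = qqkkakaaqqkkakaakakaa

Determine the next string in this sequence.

Rewriting the 21 symbols of qqkkakaaqqkkakaakakaa one by one yields ka ka a a qqk a qqk qqk ka ka a a qqk a qqk qqk a qqk a qqk qqk; concatenated:

kakaaaqqkaqqkqqkkakaaaqqkaqqkqqkaqqkaqqkqqk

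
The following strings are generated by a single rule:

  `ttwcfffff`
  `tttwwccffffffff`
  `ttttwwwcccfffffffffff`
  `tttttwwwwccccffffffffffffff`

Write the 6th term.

Reading off run lengths: t runs 2, 3, 4, 5; w runs 1, 2, 3, 4; c runs 1, 2, 3, 4; f runs 5, 8, 11, 14 — each is linear in n (n = 1, 2, …).
For term 6, n = 6, so the run lengths are 7, 6, 6, 20.

tttttttwwwwwwccccccffffffffffffffffffff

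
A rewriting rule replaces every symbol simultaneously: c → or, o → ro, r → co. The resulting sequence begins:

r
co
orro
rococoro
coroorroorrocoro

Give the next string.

Replace each of the 16 characters of coroorroorrocoro in place — or ro co ro ro co co ro ro co co ro or ro co ro — and concatenate.

orrocororococororococoroorrocoro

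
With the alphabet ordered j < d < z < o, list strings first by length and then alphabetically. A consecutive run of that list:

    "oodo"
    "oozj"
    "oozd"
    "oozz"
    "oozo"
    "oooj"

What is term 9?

oooo

Continuing the enumeration 3 steps past oooj: oooj → oood → oooz → (answer).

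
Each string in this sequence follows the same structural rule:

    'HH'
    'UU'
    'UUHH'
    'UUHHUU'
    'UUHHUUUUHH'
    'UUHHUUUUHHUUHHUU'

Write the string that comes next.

UUHHUUUUHHUUHHUUUUHHUUUUHH

Each term (from the third on) is the previous term followed by the one before it: term 3 = UU·HH = UUHH.
The next term joins UUHHUUUUHHUUHHUU and UUHHUUUUHH.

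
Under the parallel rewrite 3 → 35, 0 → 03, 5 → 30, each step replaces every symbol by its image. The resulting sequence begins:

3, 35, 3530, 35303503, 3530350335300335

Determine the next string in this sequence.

35303503353003353530350303353530

Applying the rule to each of the 16 symbols of 3530350335300335 gives the pieces 35 30 35 03 35 30 03 35 35 30 35 03 03 35 35 30, which concatenate to the answer.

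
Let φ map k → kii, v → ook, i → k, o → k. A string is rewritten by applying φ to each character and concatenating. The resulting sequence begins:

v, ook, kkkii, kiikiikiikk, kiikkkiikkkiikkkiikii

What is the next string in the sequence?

φ(kiikkkiikkkiikkkiikii) expands symbol-by-symbol to kii k k kii kii kii k k kii kii kii k k kii kii kii k k kii k k; joining the 21 pieces gives the next term.

kiikkkiikiikiikkkiikiikiikkkiikiikiikkkiikk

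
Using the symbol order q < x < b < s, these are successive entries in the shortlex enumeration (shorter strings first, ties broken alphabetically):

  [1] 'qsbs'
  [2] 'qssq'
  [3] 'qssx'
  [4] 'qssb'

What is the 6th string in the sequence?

Advancing 2 positions from qssb through qssb → qsss reaches term 6.

xqqq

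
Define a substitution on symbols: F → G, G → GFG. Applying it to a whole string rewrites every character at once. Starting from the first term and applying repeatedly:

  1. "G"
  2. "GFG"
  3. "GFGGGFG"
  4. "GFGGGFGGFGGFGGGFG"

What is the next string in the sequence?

Replace each of the 17 characters of GFGGGFGGFGGFGGGFG in place — GFG G GFG GFG GFG G GFG GFG G GFG GFG G GFG GFG GFG G GFG — and concatenate.

GFGGGFGGFGGFGGGFGGFGGGFGGFGGGFGGFGGFGGGFG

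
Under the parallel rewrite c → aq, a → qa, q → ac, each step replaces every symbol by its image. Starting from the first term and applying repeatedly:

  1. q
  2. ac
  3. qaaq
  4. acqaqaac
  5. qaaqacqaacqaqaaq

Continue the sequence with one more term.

φ(qaaqacqaacqaqaaq) expands symbol-by-symbol to ac qa qa ac qa aq ac qa qa aq ac qa ac qa qa ac; joining the 16 pieces gives the next term.

acqaqaacqaaqacqaqaaqacqaacqaqaac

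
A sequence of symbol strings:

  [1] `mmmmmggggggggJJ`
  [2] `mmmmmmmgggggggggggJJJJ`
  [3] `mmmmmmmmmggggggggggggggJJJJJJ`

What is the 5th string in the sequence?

mmmmmmmmmmmmmggggggggggggggggggggJJJJJJJJJJ

The n-th term is 2n+1 m's then 3n+2 g's then 2n-2 J's, where the shown terms are n = 2, 3, 4.
At n = 6 the blocks have lengths 13, 20, 10.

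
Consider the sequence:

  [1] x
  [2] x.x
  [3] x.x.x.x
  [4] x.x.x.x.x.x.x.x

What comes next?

x.x.x.x.x.x.x.x.x.x.x.x.x.x.x.x

s(k+1) = s(k)·.·s(k) — each term doubles the last with '.' between the halves.
So the next term is two copies of x.x.x.x.x.x.x.x with '.' between the halves.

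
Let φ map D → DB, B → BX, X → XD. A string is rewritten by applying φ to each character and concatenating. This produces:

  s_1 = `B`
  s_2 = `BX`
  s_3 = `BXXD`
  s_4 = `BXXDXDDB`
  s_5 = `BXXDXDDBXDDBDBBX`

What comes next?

BXXDXDDBXDDBDBBXXDDBDBBXDBBXBXXD

Replace each of the 16 characters of BXXDXDDBXDDBDBBX in place — BX XD XD DB XD DB DB BX XD DB DB BX DB BX BX XD — and concatenate.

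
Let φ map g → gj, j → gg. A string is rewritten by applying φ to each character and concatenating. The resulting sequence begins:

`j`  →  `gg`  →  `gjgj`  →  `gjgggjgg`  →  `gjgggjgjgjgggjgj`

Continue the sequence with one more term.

Rewriting the 16 symbols of gjgggjgjgjgggjgj one by one yields gj gg gj gj gj gg gj gg gj gg gj gj gj gg gj gg; concatenated:

gjgggjgjgjgggjgggjgggjgjgjgggjgg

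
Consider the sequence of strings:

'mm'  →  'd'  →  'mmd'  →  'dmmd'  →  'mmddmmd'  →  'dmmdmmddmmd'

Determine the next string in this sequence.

mmddmmddmmdmmddmmd

Each term (from the third on) is the two preceding terms concatenated in order: term 3 = mm·d = mmd.
The next term joins mmddmmd and dmmdmmddmmd.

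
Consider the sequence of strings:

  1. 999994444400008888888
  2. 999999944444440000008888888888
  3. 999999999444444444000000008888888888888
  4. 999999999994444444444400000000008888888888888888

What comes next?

The n-th term is 2n-1 9's then 2n-1 4's then 2n-2 0's then 3n-2 8's, where the shown terms are n = 3, 4, 5, 6.
For the next term, n = 7, so the run lengths are 13, 13, 12, 19.

999999999999944444444444440000000000008888888888888888888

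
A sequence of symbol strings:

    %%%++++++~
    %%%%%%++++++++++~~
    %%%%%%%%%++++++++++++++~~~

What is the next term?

%%%%%%%%%%%%++++++++++++++++++~~~~

Term n consists of 3n %'s, followed by 4n+2 +'s, followed by n ~'s (n = 1, 2, …).
At n = 4 the blocks have lengths 12, 18, 4.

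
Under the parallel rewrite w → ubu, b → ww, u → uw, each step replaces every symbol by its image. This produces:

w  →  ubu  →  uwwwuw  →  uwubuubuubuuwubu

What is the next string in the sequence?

Replace each of the 16 characters of uwubuubuubuuwubu in place — uw ubu uw ww uw uw ww uw uw ww uw uw ubu uw ww uw — and concatenate.

uwubuuwwwuwuwwwuwuwwwuwuwubuuwwwuw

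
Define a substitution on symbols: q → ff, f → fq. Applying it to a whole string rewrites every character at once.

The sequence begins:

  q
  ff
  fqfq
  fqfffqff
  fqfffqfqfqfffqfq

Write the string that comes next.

fqfffqfqfqfffqfffqfffqfqfqfffqff

Applying the rule to each of the 16 symbols of fqfffqfqfqfffqfq gives the pieces fq ff fq fq fq ff fq ff fq ff fq fq fq ff fq ff, which concatenate to the answer.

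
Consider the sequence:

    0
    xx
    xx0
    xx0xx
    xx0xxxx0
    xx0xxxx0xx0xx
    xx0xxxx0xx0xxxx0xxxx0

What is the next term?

xx0xxxx0xx0xxxx0xxxx0xx0xxxx0xx0xx

Each term (from the third on) is the previous term followed by the one before it: term 3 = xx·0 = xx0.
So term 8 is xx0xxxx0xx0xxxx0xxxx0·xx0xxxx0xx0xx.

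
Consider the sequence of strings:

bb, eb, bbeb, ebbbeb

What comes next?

Each term (from the third on) is the two preceding terms concatenated in order: term 3 = bb·eb = bbeb.
Continuing: bbeb · ebbbeb gives term 5.

bbebebbbeb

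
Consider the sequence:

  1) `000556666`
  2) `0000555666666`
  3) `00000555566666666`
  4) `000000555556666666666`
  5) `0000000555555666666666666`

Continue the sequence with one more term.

The n-th term is n+1 0's then n 5's then 2n 6's, where the shown terms are n = 2, 3, 4, 5, 6.
At n = 7 the blocks have lengths 8, 7, 14.

00000000555555566666666666666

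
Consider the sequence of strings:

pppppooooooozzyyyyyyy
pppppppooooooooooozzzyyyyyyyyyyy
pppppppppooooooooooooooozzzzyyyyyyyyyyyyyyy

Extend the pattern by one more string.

Term n consists of 2n+1 p's, followed by 4n-1 o's, followed by n z's, followed by 4n-1 y's, where the shown terms are n = 2, 3, 4.
At n = 5 the blocks have lengths 11, 19, 5, 19.

pppppppppppooooooooooooooooooozzzzzyyyyyyyyyyyyyyyyyyy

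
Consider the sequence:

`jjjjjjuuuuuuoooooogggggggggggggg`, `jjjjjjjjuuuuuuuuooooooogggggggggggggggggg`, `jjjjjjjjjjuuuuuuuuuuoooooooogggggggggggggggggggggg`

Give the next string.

jjjjjjjjjjjjuuuuuuuuuuuuooooooooogggggggggggggggggggggggggg

Term n consists of 2n j's, followed by 2n u's, followed by n+3 o's, followed by 4n+2 g's, where the shown terms are n = 3, 4, 5.
At n = 6 the blocks have lengths 12, 12, 9, 26.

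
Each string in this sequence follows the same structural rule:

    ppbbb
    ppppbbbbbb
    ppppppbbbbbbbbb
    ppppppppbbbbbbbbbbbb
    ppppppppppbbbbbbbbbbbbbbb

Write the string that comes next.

Reading off run lengths: p runs 2, 4, 6, 8, 10; b runs 3, 6, 9, 12, 15 — each is linear in n (n = 1, 2, …).
For the next term, n = 6, so the run lengths are 12, 18.

ppppppppppppbbbbbbbbbbbbbbbbbb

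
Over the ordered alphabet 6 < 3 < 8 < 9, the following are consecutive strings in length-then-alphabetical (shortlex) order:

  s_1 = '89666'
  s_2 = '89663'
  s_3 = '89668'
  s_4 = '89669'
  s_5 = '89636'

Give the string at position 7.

89638

Advancing 2 positions from 89636 through 89636 → 89633 reaches term 7.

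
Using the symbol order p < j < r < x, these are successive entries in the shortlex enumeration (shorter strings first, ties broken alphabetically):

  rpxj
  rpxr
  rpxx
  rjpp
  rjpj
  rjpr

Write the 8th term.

rjjp

Stepping forward 2 times from rjpr: rjpr → rjpx, then the target.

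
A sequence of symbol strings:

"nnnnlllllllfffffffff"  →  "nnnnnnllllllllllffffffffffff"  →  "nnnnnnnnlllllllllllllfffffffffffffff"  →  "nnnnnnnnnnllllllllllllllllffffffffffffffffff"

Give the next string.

nnnnnnnnnnnnlllllllllllllllllllfffffffffffffffffffff

Each string has the form n^{2n} l^{3n+1} f^{3n+3}, where the shown terms are n = 2, 3, 4, 5.
Setting n = 6 gives 12, 19, 21 characters in each block.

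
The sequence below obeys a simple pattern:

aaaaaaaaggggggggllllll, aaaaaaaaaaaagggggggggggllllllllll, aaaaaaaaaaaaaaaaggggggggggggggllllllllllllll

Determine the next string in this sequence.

aaaaaaaaaaaaaaaaaaaagggggggggggggggggllllllllllllllllll

The n-th term is 4n a's then 3n+2 g's then 4n-2 l's, where the shown terms are n = 2, 3, 4.
For the next term, n = 5, so the run lengths are 20, 17, 18.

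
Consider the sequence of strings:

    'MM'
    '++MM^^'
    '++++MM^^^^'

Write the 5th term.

++++++++MM^^^^^^^^

s(k+1) = ++·s(k)·^^, so each term gains ++ as a prefix and ^^ as a suffix.
From ++++MM^^^^, 2 further steps: ++++MM^^^^ → ++++++MM^^^^^^ → (answer).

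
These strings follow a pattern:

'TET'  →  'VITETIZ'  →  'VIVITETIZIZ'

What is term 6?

VIVIVIVIVITETIZIZIZIZIZ

Every step adds VI to the front and IZ to the end of the previous string.
From VIVITETIZIZ, 3 further steps: VIVITETIZIZ → VIVIVITETIZIZIZ → VIVIVIVITETIZIZIZIZ → (answer).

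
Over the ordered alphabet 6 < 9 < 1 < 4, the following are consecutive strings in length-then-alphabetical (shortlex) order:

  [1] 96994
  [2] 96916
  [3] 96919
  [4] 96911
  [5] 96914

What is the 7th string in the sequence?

Continuing the enumeration 2 steps past 96914: 96914 → 96946 → (answer).

96949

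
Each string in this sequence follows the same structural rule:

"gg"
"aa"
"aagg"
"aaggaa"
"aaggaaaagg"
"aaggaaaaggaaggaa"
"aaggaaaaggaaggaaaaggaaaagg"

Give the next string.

From term 3 onward, concatenate the last term with the second-to-last: aa·gg = aagg, aagg·aa = aaggaa, …
Continuing: aaggaaaaggaaggaaaaggaaaagg · aaggaaaaggaaggaa gives term 8.

aaggaaaaggaaggaaaaggaaaaggaaggaaaaggaaggaa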